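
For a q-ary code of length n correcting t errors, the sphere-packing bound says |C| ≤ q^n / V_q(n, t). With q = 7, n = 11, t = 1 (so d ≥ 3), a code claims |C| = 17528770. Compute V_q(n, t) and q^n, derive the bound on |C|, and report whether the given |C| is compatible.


V_q(n, t) = 67, q^n = 1977326743, Hamming bound = 29512339, |C| = 17528770 ≤ bound (satisfied).

Step 1: Compute V_q(n, t) = Σ_{j=0}^1 C(n, j) (q−1)^j.
  j = 0: C(11,0)·(6)^0 = 1·1 = 1.
  j = 1: C(11,1)·(6)^1 = 11·6 = 66.
  V_q(n, t) = 1 + 66 = 67.
Step 2: q^n = 7^11 = 1977326743.
Step 3: Hamming bound ⌊q^n / V_q(n,t)⌋ = ⌊1977326743/67⌋ = 29512339.
Step 4: Compare |C| = 17528770 to 29512339: satisfied.
The claimed |C| lies below the Hamming bound.


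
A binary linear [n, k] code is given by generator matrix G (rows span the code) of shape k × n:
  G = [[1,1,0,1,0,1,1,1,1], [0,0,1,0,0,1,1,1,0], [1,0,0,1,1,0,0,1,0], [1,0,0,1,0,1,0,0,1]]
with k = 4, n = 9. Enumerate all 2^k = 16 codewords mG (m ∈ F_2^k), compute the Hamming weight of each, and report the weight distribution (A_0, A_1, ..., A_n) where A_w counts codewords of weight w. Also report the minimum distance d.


Weight distribution: A_0 = 1, A_3 = 2, A_4 = 5, A_5 = 4, A_6 = 2, A_7 = 2. Minimum distance d = 3.

Enumerate all 2^4 = 16 messages m ∈ F_2^4.
For each, compute codeword c = mG in F_2^9, then tally its weight.
  m = 0000 → c = 000000000, weight = 0.
  m = 1000 → c = 110101111, weight = 7.
  m = 0100 → c = 001001110, weight = 4.
  m = 1100 → c = 111100001, weight = 5.
  m = 0010 → c = 100110010, weight = 4.
  m = 1010 → c = 010011101, weight = 5.
  m = 0110 → c = 101111100, weight = 6.
  m = 1110 → c = 011010011, weight = 5.
  m = 0001 → c = 100101001, weight = 4.
  m = 1001 → c = 010000110, weight = 3.
  m = 0101 → c = 101100111, weight = 6.
  m = 1101 → c = 011001000, weight = 3.
  m = 0011 → c = 000011011, weight = 4.
  m = 1011 → c = 110110100, weight = 5.
  m = 0111 → c = 001010101, weight = 4.
  m = 1111 → c = 111111010, weight = 7.
Tally weights:
  weight 0: 1 codewords.
  weight 3: 2 codewords.
  weight 4: 5 codewords.
  weight 5: 4 codewords.
  weight 6: 2 codewords.
  weight 7: 2 codewords.
Minimum distance d = smallest w > 0 with A_w > 0 = 3.
Sanity: Σ A_w = 16 = 2^4 = 16 ✓.


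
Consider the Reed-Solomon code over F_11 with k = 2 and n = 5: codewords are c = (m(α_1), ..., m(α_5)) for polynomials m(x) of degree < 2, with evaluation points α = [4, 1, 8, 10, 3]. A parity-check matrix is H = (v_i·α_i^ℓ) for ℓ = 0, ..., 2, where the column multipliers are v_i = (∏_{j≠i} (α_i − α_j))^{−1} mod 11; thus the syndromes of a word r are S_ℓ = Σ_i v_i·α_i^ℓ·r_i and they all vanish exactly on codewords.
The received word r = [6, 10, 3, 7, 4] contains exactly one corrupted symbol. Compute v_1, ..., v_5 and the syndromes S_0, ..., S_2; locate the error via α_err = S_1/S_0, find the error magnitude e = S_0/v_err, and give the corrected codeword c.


S = (8, 8, 8), error at position 2, error magnitude e = 10, c = [6, 0, 3, 7, 4].

Step 1: column multipliers v_i = (∏_{j≠i}(α_i − α_j))^{−1} mod 11.
  i = 1 (α = 4): (4−1)(4−8)(4−10)(4−3) = 3·(−4)·(−6)·1 = 72 ≡ 6, so v_1 = 6^{−1} = 2 (mod 11).
  i = 2 (α = 1): (1−4)(1−8)(1−10)(1−3) = (−3)·(−7)·(−9)·(−2) = 378 ≡ 4, so v_2 = 4^{−1} = 3 (mod 11).
  i = 3 (α = 8): (8−4)(8−1)(8−10)(8−3) = 4·7·(−2)·5 = −280 ≡ 6, so v_3 = 6^{−1} = 2 (mod 11).
  i = 4 (α = 10): (10−4)(10−1)(10−8)(10−3) = 6·9·2·7 = 756 ≡ 8, so v_4 = 8^{−1} = 7 (mod 11).
  i = 5 (α = 3): (3−4)(3−1)(3−8)(3−10) = (−1)·2·(−5)·(−7) = −70 ≡ 7, so v_5 = 7^{−1} = 8 (mod 11).
  v = [2, 3, 2, 7, 8].
Step 2: syndromes of r = [6, 10, 3, 7, 4] (all sums mod 11).
  S_0 = Σ v_i r_i = 2·6 + 3·10 + 2·3 + 7·7 + 8·4 = 129 ≡ 8.
  S_1 = Σ v_i α_i r_i = 2·4·6 + 3·1·10 + 2·8·3 + 7·10·7 + 8·3·4 = 712 ≡ 8.
  α_i^2 mod 11 = [5, 1, 9, 1, 9].
  S_2 = Σ v_i α_i^2 r_i = 2·5·6 + 3·1·10 + 2·9·3 + 7·1·7 + 8·9·4 = 481 ≡ 8.
  S = (8, 8, 8) ≠ 0, so r is not a codeword (an error is present).
Step 3: locate the error. For a single error e at position i, S_ℓ = v_i·e·α_i^ℓ, so α_err = S_1/S_0.
  S_0^{−1} = 8^{−1} = 7 (mod 11), so α_err = 8·7 = 56 ≡ 1 = α_2. Error position i = 2.
  Consistency check: S_2/S_1 = 8·7 = 56 ≡ 1 = α_err ✓ (single-error assumption holds).
Step 4: error magnitude e = S_0/v_2 = S_0·∏_{j≠2}(α_2 − α_j) = 8·4 = 32 ≡ 10 (mod 11).
Step 5: correct position 2: c_2 = r_2 − e = 10 − 10 ≡ 0 (mod 11). Hence c = [6, 0, 3, 7, 4].
  Check: interpolating c through the α_i gives m(x) = 9 + 2·x (degree < 2) with m(α_i) = c_i for every i, so c is indeed a codeword.


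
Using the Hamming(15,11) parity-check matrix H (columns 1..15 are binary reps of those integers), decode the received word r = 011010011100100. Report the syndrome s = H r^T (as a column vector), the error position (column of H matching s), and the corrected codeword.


s = (0, 0, 1, 0)^T, error position = 2, corrected codeword c = 001010011100100

Compute s = H r^T mod 2 one row at a time:
  s_1 = 1 + 1 + 1 + 0 + 0 + 1 + 0 + 0 = 4 ≡ 0 (mod 2).
  s_2 = 0 + 1 + 0 + 0 + 0 + 1 + 0 + 0 = 2 ≡ 0 (mod 2).
  s_3 = 1 + 1 + 0 + 0 + 1 + 0 + 0 + 0 = 3 ≡ 1 (mod 2).
  s_4 = 0 + 1 + 1 + 0 + 1 + 0 + 1 + 0 = 4 ≡ 0 (mod 2).
s = (0, 0, 1, 0)^T — this equals column 2 of H (binary 0010), so error is at position 2.
Correct: flip bit 2 of r = 011010011100100 to get c = 001010011100100.


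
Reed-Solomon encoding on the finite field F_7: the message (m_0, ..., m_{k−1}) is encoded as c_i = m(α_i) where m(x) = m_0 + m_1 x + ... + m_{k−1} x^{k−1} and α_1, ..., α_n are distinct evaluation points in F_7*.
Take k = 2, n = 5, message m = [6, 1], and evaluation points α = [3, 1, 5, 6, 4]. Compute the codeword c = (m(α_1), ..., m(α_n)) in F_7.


c = [2, 0, 4, 5, 3]

Message polynomial: m(x) = 6 + 1·x (mod 7).
For each evaluation point α_i, compute m(α_i) mod 7:
  α_1 = 3: Horner steps 1 → 2, so m(3) = 2.
  α_2 = 1: Horner steps 1 → 0, so m(1) = 0.
  α_3 = 5: Horner steps 1 → 4, so m(5) = 4.
  α_4 = 6: Horner steps 1 → 5, so m(6) = 5.
  α_5 = 4: Horner steps 1 → 3, so m(4) = 3.
Codeword c = [2, 0, 4, 5, 3] ∈ F_7^5.


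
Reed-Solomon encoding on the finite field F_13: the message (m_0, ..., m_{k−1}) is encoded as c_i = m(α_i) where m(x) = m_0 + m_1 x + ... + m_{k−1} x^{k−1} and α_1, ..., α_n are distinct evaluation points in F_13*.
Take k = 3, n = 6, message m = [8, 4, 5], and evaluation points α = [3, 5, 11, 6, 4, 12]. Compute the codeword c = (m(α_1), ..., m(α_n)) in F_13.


c = [0, 10, 7, 4, 0, 9]

Message polynomial: m(x) = 8 + 4·x + 5·x^2 (mod 13).
For each evaluation point α_i, compute m(α_i) mod 13:
  α_1 = 3: Horner steps 5 → 6 → 0, so m(3) = 0.
  α_2 = 5: Horner steps 5 → 3 → 10, so m(5) = 10.
  α_3 = 11: Horner steps 5 → 7 → 7, so m(11) = 7.
  α_4 = 6: Horner steps 5 → 8 → 4, so m(6) = 4.
  α_5 = 4: Horner steps 5 → 11 → 0, so m(4) = 0.
  α_6 = 12: Horner steps 5 → 12 → 9, so m(12) = 9.
Codeword c = [0, 10, 7, 4, 0, 9] ∈ F_13^6.


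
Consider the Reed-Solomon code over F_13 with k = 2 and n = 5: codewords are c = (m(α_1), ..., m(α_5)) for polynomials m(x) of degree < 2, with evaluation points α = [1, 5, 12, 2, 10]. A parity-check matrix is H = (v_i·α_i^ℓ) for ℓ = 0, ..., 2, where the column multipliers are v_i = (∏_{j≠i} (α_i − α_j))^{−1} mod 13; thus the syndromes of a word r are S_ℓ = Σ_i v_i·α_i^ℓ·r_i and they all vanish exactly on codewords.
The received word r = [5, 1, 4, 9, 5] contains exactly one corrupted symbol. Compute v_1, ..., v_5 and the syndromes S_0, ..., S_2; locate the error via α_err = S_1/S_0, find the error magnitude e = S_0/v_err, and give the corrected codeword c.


S = (9, 9, 9), error at position 1, error magnitude e = 2, c = [3, 1, 4, 9, 5].

Step 1: column multipliers v_i = (∏_{j≠i}(α_i − α_j))^{−1} mod 13.
  i = 1 (α = 1): (1−5)(1−12)(1−2)(1−10) = (−4)·(−11)·(−1)·(−9) = 396 ≡ 6, so v_1 = 6^{−1} = 11 (mod 13).
  i = 2 (α = 5): (5−1)(5−12)(5−2)(5−10) = 4·(−7)·3·(−5) = 420 ≡ 4, so v_2 = 4^{−1} = 10 (mod 13).
  i = 3 (α = 12): (12−1)(12−5)(12−2)(12−10) = 11·7·10·2 = 1540 ≡ 6, so v_3 = 6^{−1} = 11 (mod 13).
  i = 4 (α = 2): (2−1)(2−5)(2−12)(2−10) = 1·(−3)·(−10)·(−8) = −240 ≡ 7, so v_4 = 7^{−1} = 2 (mod 13).
  i = 5 (α = 10): (10−1)(10−5)(10−12)(10−2) = 9·5·(−2)·8 = −720 ≡ 8, so v_5 = 8^{−1} = 5 (mod 13).
  v = [11, 10, 11, 2, 5].
Step 2: syndromes of r = [5, 1, 4, 9, 5] (all sums mod 13).
  S_0 = Σ v_i r_i = 11·5 + 10·1 + 11·4 + 2·9 + 5·5 = 152 ≡ 9.
  S_1 = Σ v_i α_i r_i = 11·1·5 + 10·5·1 + 11·12·4 + 2·2·9 + 5·10·5 = 919 ≡ 9.
  α_i^2 mod 13 = [1, 12, 1, 4, 9].
  S_2 = Σ v_i α_i^2 r_i = 11·1·5 + 10·12·1 + 11·1·4 + 2·4·9 + 5·9·5 = 516 ≡ 9.
  S = (9, 9, 9) ≠ 0, so r is not a codeword (an error is present).
Step 3: locate the error. For a single error e at position i, S_ℓ = v_i·e·α_i^ℓ, so α_err = S_1/S_0.
  S_0^{−1} = 9^{−1} = 3 (mod 13), so α_err = 9·3 = 27 ≡ 1 = α_1. Error position i = 1.
  Consistency check: S_2/S_1 = 9·3 = 27 ≡ 1 = α_err ✓ (single-error assumption holds).
Step 4: error magnitude e = S_0/v_1 = S_0·∏_{j≠1}(α_1 − α_j) = 9·6 = 54 ≡ 2 (mod 13).
Step 5: correct position 1: c_1 = r_1 − e = 5 − 2 ≡ 3 (mod 13). Hence c = [3, 1, 4, 9, 5].
  Check: interpolating c through the α_i gives m(x) = 10 + 6·x (degree < 2) with m(α_i) = c_i for every i, so c is indeed a codeword.


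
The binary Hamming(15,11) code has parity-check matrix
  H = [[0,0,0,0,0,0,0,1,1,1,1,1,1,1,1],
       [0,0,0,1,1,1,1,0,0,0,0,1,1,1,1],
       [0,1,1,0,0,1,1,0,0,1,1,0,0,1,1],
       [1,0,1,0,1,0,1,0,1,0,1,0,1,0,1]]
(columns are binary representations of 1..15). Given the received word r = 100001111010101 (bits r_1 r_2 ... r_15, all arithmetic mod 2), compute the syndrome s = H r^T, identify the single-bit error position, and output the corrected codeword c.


s = (1, 0, 0, 0)^T, error position = 8, corrected codeword c = 100001101010101

Compute s = H r^T mod 2 one row at a time:
  s_1 = 1 + 1 + 0 + 1 + 0 + 1 + 0 + 1 = 5 ≡ 1 (mod 2).
  s_2 = 0 + 0 + 1 + 1 + 0 + 1 + 0 + 1 = 4 ≡ 0 (mod 2).
  s_3 = 0 + 0 + 1 + 1 + 0 + 1 + 0 + 1 = 4 ≡ 0 (mod 2).
  s_4 = 1 + 0 + 0 + 1 + 1 + 1 + 1 + 1 = 6 ≡ 0 (mod 2).
s = (1, 0, 0, 0)^T — this equals column 8 of H (binary 1000), so error is at position 8.
Correct: flip bit 8 of r = 100001111010101 to get c = 100001101010101.


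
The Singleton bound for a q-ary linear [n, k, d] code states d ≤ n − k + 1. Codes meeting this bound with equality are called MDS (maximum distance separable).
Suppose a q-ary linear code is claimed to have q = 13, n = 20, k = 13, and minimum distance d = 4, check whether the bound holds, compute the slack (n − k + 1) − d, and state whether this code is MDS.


Singleton RHS = n − k + 1 = 8, slack = 4, bound satisfied, not MDS.

Singleton bound: d ≤ n − k + 1.
Here n = 20, k = 13, so n − k + 1 = 8.
Given d = 4, check d ≤ 8: YES.
Slack = (n − k + 1) − d = 4.
The code is NOT MDS (slack = 4 > 0).
Description: the claimed parameters are [20, 13, 4]_13; such a code would be non-MDS.


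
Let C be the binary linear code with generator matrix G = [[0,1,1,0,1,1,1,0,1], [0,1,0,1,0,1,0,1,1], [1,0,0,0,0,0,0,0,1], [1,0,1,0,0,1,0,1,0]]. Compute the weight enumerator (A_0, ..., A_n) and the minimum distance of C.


Weight distribution: A_0 = 1, A_2 = 1, A_3 = 1, A_4 = 3, A_5 = 6, A_6 = 3, A_7 = 1. Minimum distance d = 2.

Enumerate all 2^4 = 16 messages m ∈ F_2^4.
For each, compute codeword c = mG in F_2^9, then tally its weight.
  m = 0000 → c = 000000000, weight = 0.
  m = 1000 → c = 011011101, weight = 6.
  m = 0100 → c = 010101011, weight = 5.
  m = 1100 → c = 001110110, weight = 5.
  m = 0010 → c = 100000001, weight = 2.
  m = 1010 → c = 111011100, weight = 6.
  m = 0110 → c = 110101010, weight = 5.
  m = 1110 → c = 101110111, weight = 7.
  m = 0001 → c = 101001010, weight = 4.
  m = 1001 → c = 110010111, weight = 6.
  m = 0101 → c = 111100001, weight = 5.
  m = 1101 → c = 100111100, weight = 5.
  m = 0011 → c = 001001011, weight = 4.
  m = 1011 → c = 010010110, weight = 4.
  m = 0111 → c = 011100000, weight = 3.
  m = 1111 → c = 000111101, weight = 5.
Tally weights:
  weight 0: 1 codewords.
  weight 2: 1 codewords.
  weight 3: 1 codewords.
  weight 4: 3 codewords.
  weight 5: 6 codewords.
  weight 6: 3 codewords.
  weight 7: 1 codewords.
Minimum distance d = smallest w > 0 with A_w > 0 = 2.
Sanity: Σ A_w = 16 = 2^4 = 16 ✓.


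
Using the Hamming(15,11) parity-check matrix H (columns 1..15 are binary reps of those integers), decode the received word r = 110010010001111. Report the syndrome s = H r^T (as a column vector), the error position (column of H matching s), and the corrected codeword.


s = (1, 1, 1, 0)^T, error position = 14, corrected codeword c = 110010010001101

Compute s = H r^T mod 2 one row at a time:
  s_1 = 1 + 0 + 0 + 0 + 1 + 1 + 1 + 1 = 5 ≡ 1 (mod 2).
  s_2 = 0 + 1 + 0 + 0 + 1 + 1 + 1 + 1 = 5 ≡ 1 (mod 2).
  s_3 = 1 + 0 + 0 + 0 + 0 + 0 + 1 + 1 = 3 ≡ 1 (mod 2).
  s_4 = 1 + 0 + 1 + 0 + 0 + 0 + 1 + 1 = 4 ≡ 0 (mod 2).
s = (1, 1, 1, 0)^T — this equals column 14 of H (binary 1110), so error is at position 14.
Correct: flip bit 14 of r = 110010010001111 to get c = 110010010001101.


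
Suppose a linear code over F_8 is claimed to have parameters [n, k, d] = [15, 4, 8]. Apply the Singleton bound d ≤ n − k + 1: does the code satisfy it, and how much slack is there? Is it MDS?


Singleton RHS = n − k + 1 = 12, slack = 4, bound satisfied, not MDS.

Singleton bound: d ≤ n − k + 1.
Here n = 15, k = 4, so n − k + 1 = 12.
Given d = 8, check d ≤ 12: YES.
Slack = (n − k + 1) − d = 4.
The code is NOT MDS (slack = 4 > 0).
Description: the claimed parameters are [15, 4, 8]_8; such a code would be non-MDS.


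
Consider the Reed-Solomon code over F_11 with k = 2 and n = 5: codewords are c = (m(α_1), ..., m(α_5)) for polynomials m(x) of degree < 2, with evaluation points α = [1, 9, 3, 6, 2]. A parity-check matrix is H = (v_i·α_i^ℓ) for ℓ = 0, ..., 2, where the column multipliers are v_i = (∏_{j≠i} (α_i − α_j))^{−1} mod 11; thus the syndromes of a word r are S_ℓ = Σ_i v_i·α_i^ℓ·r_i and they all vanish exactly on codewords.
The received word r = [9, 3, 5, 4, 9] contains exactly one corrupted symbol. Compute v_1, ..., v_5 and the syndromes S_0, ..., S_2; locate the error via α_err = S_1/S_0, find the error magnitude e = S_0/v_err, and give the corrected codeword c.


S = (6, 6, 6), error at position 1, error magnitude e = 7, c = [2, 3, 5, 4, 9].

Step 1: column multipliers v_i = (∏_{j≠i}(α_i − α_j))^{−1} mod 11.
  i = 1 (α = 1): (1−9)(1−3)(1−6)(1−2) = (−8)·(−2)·(−5)·(−1) = 80 ≡ 3, so v_1 = 3^{−1} = 4 (mod 11).
  i = 2 (α = 9): (9−1)(9−3)(9−6)(9−2) = 8·6·3·7 = 1008 ≡ 7, so v_2 = 7^{−1} = 8 (mod 11).
  i = 3 (α = 3): (3−1)(3−9)(3−6)(3−2) = 2·(−6)·(−3)·1 = 36 ≡ 3, so v_3 = 3^{−1} = 4 (mod 11).
  i = 4 (α = 6): (6−1)(6−9)(6−3)(6−2) = 5·(−3)·3·4 = −180 ≡ 7, so v_4 = 7^{−1} = 8 (mod 11).
  i = 5 (α = 2): (2−1)(2−9)(2−3)(2−6) = 1·(−7)·(−1)·(−4) = −28 ≡ 5, so v_5 = 5^{−1} = 9 (mod 11).
  v = [4, 8, 4, 8, 9].
Step 2: syndromes of r = [9, 3, 5, 4, 9] (all sums mod 11).
  S_0 = Σ v_i r_i = 4·9 + 8·3 + 4·5 + 8·4 + 9·9 = 193 ≡ 6.
  S_1 = Σ v_i α_i r_i = 4·1·9 + 8·9·3 + 4·3·5 + 8·6·4 + 9·2·9 = 666 ≡ 6.
  α_i^2 mod 11 = [1, 4, 9, 3, 4].
  S_2 = Σ v_i α_i^2 r_i = 4·1·9 + 8·4·3 + 4·9·5 + 8·3·4 + 9·4·9 = 732 ≡ 6.
  S = (6, 6, 6) ≠ 0, so r is not a codeword (an error is present).
Step 3: locate the error. For a single error e at position i, S_ℓ = v_i·e·α_i^ℓ, so α_err = S_1/S_0.
  S_0^{−1} = 6^{−1} = 2 (mod 11), so α_err = 6·2 = 12 ≡ 1 = α_1. Error position i = 1.
  Consistency check: S_2/S_1 = 6·2 = 12 ≡ 1 = α_err ✓ (single-error assumption holds).
Step 4: error magnitude e = S_0/v_1 = S_0·∏_{j≠1}(α_1 − α_j) = 6·3 = 18 ≡ 7 (mod 11).
Step 5: correct position 1: c_1 = r_1 − e = 9 − 7 ≡ 2 (mod 11). Hence c = [2, 3, 5, 4, 9].
  Check: interpolating c through the α_i gives m(x) = 6 + 7·x (degree < 2) with m(α_i) = c_i for every i, so c is indeed a codeword.


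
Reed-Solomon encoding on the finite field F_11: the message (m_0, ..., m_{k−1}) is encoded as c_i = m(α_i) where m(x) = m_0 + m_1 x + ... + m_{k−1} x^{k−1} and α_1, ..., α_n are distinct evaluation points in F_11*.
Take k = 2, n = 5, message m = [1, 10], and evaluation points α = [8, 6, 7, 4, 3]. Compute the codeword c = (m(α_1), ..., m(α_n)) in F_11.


c = [4, 6, 5, 8, 9]

Message polynomial: m(x) = 1 + 10·x (mod 11).
For each evaluation point α_i, compute m(α_i) mod 11:
  α_1 = 8: Horner steps 10 → 4, so m(8) = 4.
  α_2 = 6: Horner steps 10 → 6, so m(6) = 6.
  α_3 = 7: Horner steps 10 → 5, so m(7) = 5.
  α_4 = 4: Horner steps 10 → 8, so m(4) = 8.
  α_5 = 3: Horner steps 10 → 9, so m(3) = 9.
Codeword c = [4, 6, 5, 8, 9] ∈ F_11^5.


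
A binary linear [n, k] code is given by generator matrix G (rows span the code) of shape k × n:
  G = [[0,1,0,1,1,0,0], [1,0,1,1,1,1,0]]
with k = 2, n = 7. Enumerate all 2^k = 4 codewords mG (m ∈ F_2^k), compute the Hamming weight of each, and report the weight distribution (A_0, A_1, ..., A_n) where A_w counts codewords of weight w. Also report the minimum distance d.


Weight distribution: A_0 = 1, A_3 = 1, A_4 = 1, A_5 = 1. Minimum distance d = 3.

Enumerate all 2^2 = 4 messages m ∈ F_2^2.
For each, compute codeword c = mG in F_2^7, then tally its weight.
  m = 00 → c = 0000000, weight = 0.
  m = 10 → c = 0101100, weight = 3.
  m = 01 → c = 1011110, weight = 5.
  m = 11 → c = 1110010, weight = 4.
Tally weights:
  weight 0: 1 codewords.
  weight 3: 1 codewords.
  weight 4: 1 codewords.
  weight 5: 1 codewords.
Minimum distance d = smallest w > 0 with A_w > 0 = 3.
Sanity: Σ A_w = 4 = 2^2 = 4 ✓.


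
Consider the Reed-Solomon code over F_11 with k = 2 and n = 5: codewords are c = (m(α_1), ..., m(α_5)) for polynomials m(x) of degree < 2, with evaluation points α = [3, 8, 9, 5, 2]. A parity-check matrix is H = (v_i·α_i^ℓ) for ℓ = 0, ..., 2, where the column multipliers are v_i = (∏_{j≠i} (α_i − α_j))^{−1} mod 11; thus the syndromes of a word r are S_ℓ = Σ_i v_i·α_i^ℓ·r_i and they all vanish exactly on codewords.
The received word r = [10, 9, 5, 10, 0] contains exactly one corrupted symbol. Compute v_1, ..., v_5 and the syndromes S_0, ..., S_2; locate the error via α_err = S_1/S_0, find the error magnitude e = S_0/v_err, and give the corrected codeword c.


S = (6, 7, 10), error at position 1, error magnitude e = 3, c = [7, 9, 5, 10, 0].

Step 1: column multipliers v_i = (∏_{j≠i}(α_i − α_j))^{−1} mod 11.
  i = 1 (α = 3): (3−8)(3−9)(3−5)(3−2) = (−5)·(−6)·(−2)·1 = −60 ≡ 6, so v_1 = 6^{−1} = 2 (mod 11).
  i = 2 (α = 8): (8−3)(8−9)(8−5)(8−2) = 5·(−1)·3·6 = −90 ≡ 9, so v_2 = 9^{−1} = 5 (mod 11).
  i = 3 (α = 9): (9−3)(9−8)(9−5)(9−2) = 6·1·4·7 = 168 ≡ 3, so v_3 = 3^{−1} = 4 (mod 11).
  i = 4 (α = 5): (5−3)(5−8)(5−9)(5−2) = 2·(−3)·(−4)·3 = 72 ≡ 6, so v_4 = 6^{−1} = 2 (mod 11).
  i = 5 (α = 2): (2−3)(2−8)(2−9)(2−5) = (−1)·(−6)·(−7)·(−3) = 126 ≡ 5, so v_5 = 5^{−1} = 9 (mod 11).
  v = [2, 5, 4, 2, 9].
Step 2: syndromes of r = [10, 9, 5, 10, 0] (all sums mod 11).
  S_0 = Σ v_i r_i = 2·10 + 5·9 + 4·5 + 2·10 + 9·0 = 105 ≡ 6.
  S_1 = Σ v_i α_i r_i = 2·3·10 + 5·8·9 + 4·9·5 + 2·5·10 + 9·2·0 = 700 ≡ 7.
  α_i^2 mod 11 = [9, 9, 4, 3, 4].
  S_2 = Σ v_i α_i^2 r_i = 2·9·10 + 5·9·9 + 4·4·5 + 2·3·10 + 9·4·0 = 725 ≡ 10.
  S = (6, 7, 10) ≠ 0, so r is not a codeword (an error is present).
Step 3: locate the error. For a single error e at position i, S_ℓ = v_i·e·α_i^ℓ, so α_err = S_1/S_0.
  S_0^{−1} = 6^{−1} = 2 (mod 11), so α_err = 7·2 = 14 ≡ 3 = α_1. Error position i = 1.
  Consistency check: S_2/S_1 = 10·8 = 80 ≡ 3 = α_err ✓ (single-error assumption holds).
Step 4: error magnitude e = S_0/v_1 = S_0·∏_{j≠1}(α_1 − α_j) = 6·6 = 36 ≡ 3 (mod 11).
Step 5: correct position 1: c_1 = r_1 − e = 10 − 3 ≡ 7 (mod 11). Hence c = [7, 9, 5, 10, 0].
  Check: interpolating c through the α_i gives m(x) = 8 + 7·x (degree < 2) with m(α_i) = c_i for every i, so c is indeed a codeword.


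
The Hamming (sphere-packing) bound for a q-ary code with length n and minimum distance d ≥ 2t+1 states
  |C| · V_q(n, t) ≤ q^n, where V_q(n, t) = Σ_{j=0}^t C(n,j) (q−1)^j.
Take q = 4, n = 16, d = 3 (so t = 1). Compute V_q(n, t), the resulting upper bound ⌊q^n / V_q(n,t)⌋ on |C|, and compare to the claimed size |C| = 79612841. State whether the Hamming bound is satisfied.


V_q(n, t) = 49, q^n = 4294967296, Hamming bound = 87652393, |C| = 79612841 ≤ bound (satisfied).

Step 1: Compute V_q(n, t) = Σ_{j=0}^1 C(n, j) (q−1)^j.
  j = 0: C(16,0)·(3)^0 = 1·1 = 1.
  j = 1: C(16,1)·(3)^1 = 16·3 = 48.
  V_q(n, t) = 1 + 48 = 49.
Step 2: q^n = 4^16 = 4294967296.
Step 3: Hamming bound ⌊q^n / V_q(n,t)⌋ = ⌊4294967296/49⌋ = 87652393.
Step 4: Compare |C| = 79612841 to 87652393: satisfied.
The claimed |C| lies below the Hamming bound.


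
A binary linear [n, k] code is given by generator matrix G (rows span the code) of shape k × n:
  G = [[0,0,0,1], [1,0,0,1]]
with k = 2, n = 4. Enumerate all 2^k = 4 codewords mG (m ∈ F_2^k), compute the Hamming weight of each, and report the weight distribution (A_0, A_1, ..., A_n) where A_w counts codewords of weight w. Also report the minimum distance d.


Weight distribution: A_0 = 1, A_1 = 2, A_2 = 1. Minimum distance d = 1.

Enumerate all 2^2 = 4 messages m ∈ F_2^2.
For each, compute codeword c = mG in F_2^4, then tally its weight.
  m = 00 → c = 0000, weight = 0.
  m = 10 → c = 0001, weight = 1.
  m = 01 → c = 1001, weight = 2.
  m = 11 → c = 1000, weight = 1.
Tally weights:
  weight 0: 1 codewords.
  weight 1: 2 codewords.
  weight 2: 1 codewords.
Minimum distance d = smallest w > 0 with A_w > 0 = 1.
Sanity: Σ A_w = 4 = 2^2 = 4 ✓.


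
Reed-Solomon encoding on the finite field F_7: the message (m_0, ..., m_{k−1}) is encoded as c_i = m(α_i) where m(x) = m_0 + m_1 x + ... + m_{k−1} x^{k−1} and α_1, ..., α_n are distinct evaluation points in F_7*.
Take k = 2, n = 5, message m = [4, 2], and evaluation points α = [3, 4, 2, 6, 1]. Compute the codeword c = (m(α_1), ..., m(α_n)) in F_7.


c = [3, 5, 1, 2, 6]

Message polynomial: m(x) = 4 + 2·x (mod 7).
For each evaluation point α_i, compute m(α_i) mod 7:
  α_1 = 3: Horner steps 2 → 3, so m(3) = 3.
  α_2 = 4: Horner steps 2 → 5, so m(4) = 5.
  α_3 = 2: Horner steps 2 → 1, so m(2) = 1.
  α_4 = 6: Horner steps 2 → 2, so m(6) = 2.
  α_5 = 1: Horner steps 2 → 6, so m(1) = 6.
Codeword c = [3, 5, 1, 2, 6] ∈ F_7^5.


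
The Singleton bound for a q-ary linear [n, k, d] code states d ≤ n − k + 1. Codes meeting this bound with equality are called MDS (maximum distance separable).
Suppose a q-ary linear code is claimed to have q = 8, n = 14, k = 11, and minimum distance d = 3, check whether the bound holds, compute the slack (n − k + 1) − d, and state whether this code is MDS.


Singleton RHS = n − k + 1 = 4, slack = 1, bound satisfied, not MDS.

Singleton bound: d ≤ n − k + 1.
Here n = 14, k = 11, so n − k + 1 = 4.
Given d = 3, check d ≤ 4: YES.
Slack = (n − k + 1) − d = 1.
The code is NOT MDS (slack = 1 > 0).
Description: the claimed parameters are [14, 11, 3]_8; such a code would be non-MDS.


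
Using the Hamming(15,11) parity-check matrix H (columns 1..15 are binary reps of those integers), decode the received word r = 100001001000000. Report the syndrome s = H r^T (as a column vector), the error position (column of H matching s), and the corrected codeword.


s = (1, 1, 1, 0)^T, error position = 14, corrected codeword c = 100001001000010

Compute s = H r^T mod 2 one row at a time:
  s_1 = 0 + 1 + 0 + 0 + 0 + 0 + 0 + 0 = 1 ≡ 1 (mod 2).
  s_2 = 0 + 0 + 1 + 0 + 0 + 0 + 0 + 0 = 1 ≡ 1 (mod 2).
  s_3 = 0 + 0 + 1 + 0 + 0 + 0 + 0 + 0 = 1 ≡ 1 (mod 2).
  s_4 = 1 + 0 + 0 + 0 + 1 + 0 + 0 + 0 = 2 ≡ 0 (mod 2).
s = (1, 1, 1, 0)^T — this equals column 14 of H (binary 1110), so error is at position 14.
Correct: flip bit 14 of r = 100001001000000 to get c = 100001001000010.


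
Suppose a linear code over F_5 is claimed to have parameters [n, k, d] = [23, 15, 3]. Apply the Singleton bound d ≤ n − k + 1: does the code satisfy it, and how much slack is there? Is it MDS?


Singleton RHS = n − k + 1 = 9, slack = 6, bound satisfied, not MDS.

Singleton bound: d ≤ n − k + 1.
Here n = 23, k = 15, so n − k + 1 = 9.
Given d = 3, check d ≤ 9: YES.
Slack = (n − k + 1) − d = 6.
The code is NOT MDS (slack = 6 > 0).
Description: the claimed parameters are [23, 15, 3]_5; such a code would be non-MDS.


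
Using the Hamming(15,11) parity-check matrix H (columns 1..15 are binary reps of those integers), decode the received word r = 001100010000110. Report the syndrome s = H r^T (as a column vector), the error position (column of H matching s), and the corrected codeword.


s = (1, 1, 0, 0)^T, error position = 12, corrected codeword c = 001100010001110

Compute s = H r^T mod 2 one row at a time:
  s_1 = 1 + 0 + 0 + 0 + 0 + 1 + 1 + 0 = 3 ≡ 1 (mod 2).
  s_2 = 1 + 0 + 0 + 0 + 0 + 1 + 1 + 0 = 3 ≡ 1 (mod 2).
  s_3 = 0 + 1 + 0 + 0 + 0 + 0 + 1 + 0 = 2 ≡ 0 (mod 2).
  s_4 = 0 + 1 + 0 + 0 + 0 + 0 + 1 + 0 = 2 ≡ 0 (mod 2).
s = (1, 1, 0, 0)^T — this equals column 12 of H (binary 1100), so error is at position 12.
Correct: flip bit 12 of r = 001100010000110 to get c = 001100010001110.


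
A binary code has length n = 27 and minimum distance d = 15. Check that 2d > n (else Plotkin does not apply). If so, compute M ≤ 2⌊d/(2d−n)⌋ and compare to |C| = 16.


Plotkin bound M ≤ 10; given |C| = 16 > bound (violated).

Check applicability: 2d = 30, n = 27.
2d − n = 3 > 0, so Plotkin applies.
Compute d/(2d−n) = 15/3 ≈ 5.0000.
⌊d/(2d−n)⌋ = 5.
Plotkin bound: M ≤ 2·5 = 10.
Given |C| = 16, check: VIOLATED.
This |C| is above the Plotkin bound, so no binary code with n = 27, d = 15 and 16 codewords exists.


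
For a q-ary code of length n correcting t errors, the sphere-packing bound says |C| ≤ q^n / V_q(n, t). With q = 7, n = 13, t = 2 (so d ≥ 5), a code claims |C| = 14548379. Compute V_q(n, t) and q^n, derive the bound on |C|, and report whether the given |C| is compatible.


V_q(n, t) = 2887, q^n = 96889010407, Hamming bound = 33560446, |C| = 14548379 ≤ bound (satisfied).

Step 1: Compute V_q(n, t) = Σ_{j=0}^2 C(n, j) (q−1)^j.
  j = 0: C(13,0)·(6)^0 = 1·1 = 1.
  j = 1: C(13,1)·(6)^1 = 13·6 = 78.
  j = 2: C(13,2)·(6)^2 = 78·36 = 2808.
  V_q(n, t) = 1 + 78 + 2808 = 2887.
Step 2: q^n = 7^13 = 96889010407.
Step 3: Hamming bound ⌊q^n / V_q(n,t)⌋ = ⌊96889010407/2887⌋ = 33560446.
Step 4: Compare |C| = 14548379 to 33560446: satisfied.
The claimed |C| lies below the Hamming bound.


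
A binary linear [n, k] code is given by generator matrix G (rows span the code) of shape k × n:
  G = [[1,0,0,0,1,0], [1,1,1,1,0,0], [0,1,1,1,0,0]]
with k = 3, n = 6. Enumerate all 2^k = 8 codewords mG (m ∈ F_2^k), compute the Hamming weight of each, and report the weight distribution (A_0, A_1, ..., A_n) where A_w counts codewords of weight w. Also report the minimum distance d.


Weight distribution: A_0 = 1, A_1 = 2, A_2 = 1, A_3 = 1, A_4 = 2, A_5 = 1. Minimum distance d = 1.

Enumerate all 2^3 = 8 messages m ∈ F_2^3.
For each, compute codeword c = mG in F_2^6, then tally its weight.
  m = 000 → c = 000000, weight = 0.
  m = 100 → c = 100010, weight = 2.
  m = 010 → c = 111100, weight = 4.
  m = 110 → c = 011110, weight = 4.
  m = 001 → c = 011100, weight = 3.
  m = 101 → c = 111110, weight = 5.
  m = 011 → c = 100000, weight = 1.
  m = 111 → c = 000010, weight = 1.
Tally weights:
  weight 0: 1 codewords.
  weight 1: 2 codewords.
  weight 2: 1 codewords.
  weight 3: 1 codewords.
  weight 4: 2 codewords.
  weight 5: 1 codewords.
Minimum distance d = smallest w > 0 with A_w > 0 = 1.
Sanity: Σ A_w = 8 = 2^3 = 8 ✓.


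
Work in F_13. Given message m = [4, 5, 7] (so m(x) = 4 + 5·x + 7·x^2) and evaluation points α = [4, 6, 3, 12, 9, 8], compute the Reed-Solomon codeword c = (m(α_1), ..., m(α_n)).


c = [6, 0, 4, 6, 5, 11]

Message polynomial: m(x) = 4 + 5·x + 7·x^2 (mod 13).
For each evaluation point α_i, compute m(α_i) mod 13:
  α_1 = 4: Horner steps 7 → 7 → 6, so m(4) = 6.
  α_2 = 6: Horner steps 7 → 8 → 0, so m(6) = 0.
  α_3 = 3: Horner steps 7 → 0 → 4, so m(3) = 4.
  α_4 = 12: Horner steps 7 → 11 → 6, so m(12) = 6.
  α_5 = 9: Horner steps 7 → 3 → 5, so m(9) = 5.
  α_6 = 8: Horner steps 7 → 9 → 11, so m(8) = 11.
Codeword c = [6, 0, 4, 6, 5, 11] ∈ F_13^6.


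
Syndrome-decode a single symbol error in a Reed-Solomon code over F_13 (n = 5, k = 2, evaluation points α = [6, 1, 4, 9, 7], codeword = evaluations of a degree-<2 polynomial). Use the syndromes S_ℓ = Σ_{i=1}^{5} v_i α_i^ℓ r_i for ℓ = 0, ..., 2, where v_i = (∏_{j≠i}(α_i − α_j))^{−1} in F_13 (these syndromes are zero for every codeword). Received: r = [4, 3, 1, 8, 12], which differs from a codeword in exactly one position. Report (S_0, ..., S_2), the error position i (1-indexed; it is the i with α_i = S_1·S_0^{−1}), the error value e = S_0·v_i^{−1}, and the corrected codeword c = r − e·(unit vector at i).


S = (1, 9, 3), error at position 4, error magnitude e = 6, c = [4, 3, 1, 2, 12].

Step 1: column multipliers v_i = (∏_{j≠i}(α_i − α_j))^{−1} mod 13.
  i = 1 (α = 6): (6−1)(6−4)(6−9)(6−7) = 5·2·(−3)·(−1) = 30 ≡ 4, so v_1 = 4^{−1} = 10 (mod 13).
  i = 2 (α = 1): (1−6)(1−4)(1−9)(1−7) = (−5)·(−3)·(−8)·(−6) = 720 ≡ 5, so v_2 = 5^{−1} = 8 (mod 13).
  i = 3 (α = 4): (4−6)(4−1)(4−9)(4−7) = (−2)·3·(−5)·(−3) = −90 ≡ 1, so v_3 = 1^{−1} = 1 (mod 13).
  i = 4 (α = 9): (9−6)(9−1)(9−4)(9−7) = 3·8·5·2 = 240 ≡ 6, so v_4 = 6^{−1} = 11 (mod 13).
  i = 5 (α = 7): (7−6)(7−1)(7−4)(7−9) = 1·6·3·(−2) = −36 ≡ 3, so v_5 = 3^{−1} = 9 (mod 13).
  v = [10, 8, 1, 11, 9].
Step 2: syndromes of r = [4, 3, 1, 8, 12] (all sums mod 13).
  S_0 = Σ v_i r_i = 10·4 + 8·3 + 1·1 + 11·8 + 9·12 = 261 ≡ 1.
  S_1 = Σ v_i α_i r_i = 10·6·4 + 8·1·3 + 1·4·1 + 11·9·8 + 9·7·12 = 1816 ≡ 9.
  α_i^2 mod 13 = [10, 1, 3, 3, 10].
  S_2 = Σ v_i α_i^2 r_i = 10·10·4 + 8·1·3 + 1·3·1 + 11·3·8 + 9·10·12 = 1771 ≡ 3.
  S = (1, 9, 3) ≠ 0, so r is not a codeword (an error is present).
Step 3: locate the error. For a single error e at position i, S_ℓ = v_i·e·α_i^ℓ, so α_err = S_1/S_0.
  S_0^{−1} = 1^{−1} = 1 (mod 13), so α_err = 9·1 = 9 ≡ 9 = α_4. Error position i = 4.
  Consistency check: S_2/S_1 = 3·3 = 9 ≡ 9 = α_err ✓ (single-error assumption holds).
Step 4: error magnitude e = S_0/v_4 = S_0·∏_{j≠4}(α_4 − α_j) = 1·6 = 6 ≡ 6 (mod 13).
Step 5: correct position 4: c_4 = r_4 − e = 8 − 6 ≡ 2 (mod 13). Hence c = [4, 3, 1, 2, 12].
  Check: interpolating c through the α_i gives m(x) = 8 + 8·x (degree < 2) with m(α_i) = c_i for every i, so c is indeed a codeword.


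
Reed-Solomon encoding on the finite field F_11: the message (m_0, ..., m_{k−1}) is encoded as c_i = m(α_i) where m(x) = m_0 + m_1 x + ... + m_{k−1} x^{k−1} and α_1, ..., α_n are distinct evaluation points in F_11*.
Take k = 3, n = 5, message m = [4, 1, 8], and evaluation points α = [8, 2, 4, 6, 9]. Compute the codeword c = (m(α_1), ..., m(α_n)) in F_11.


c = [7, 5, 4, 1, 1]

Message polynomial: m(x) = 4 + 1·x + 8·x^2 (mod 11).
For each evaluation point α_i, compute m(α_i) mod 11:
  α_1 = 8: Horner steps 8 → 10 → 7, so m(8) = 7.
  α_2 = 2: Horner steps 8 → 6 → 5, so m(2) = 5.
  α_3 = 4: Horner steps 8 → 0 → 4, so m(4) = 4.
  α_4 = 6: Horner steps 8 → 5 → 1, so m(6) = 1.
  α_5 = 9: Horner steps 8 → 7 → 1, so m(9) = 1.
Codeword c = [7, 5, 4, 1, 1] ∈ F_11^5.


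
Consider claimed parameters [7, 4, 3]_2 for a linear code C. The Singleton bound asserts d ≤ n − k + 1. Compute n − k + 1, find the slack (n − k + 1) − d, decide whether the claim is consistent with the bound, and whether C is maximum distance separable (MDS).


Singleton RHS = n − k + 1 = 4, slack = 1, bound satisfied, not MDS.

Singleton bound: d ≤ n − k + 1.
Here n = 7, k = 4, so n − k + 1 = 4.
Given d = 3, check d ≤ 4: YES.
Slack = (n − k + 1) − d = 1.
The code is NOT MDS (slack = 1 > 0).
Description: the claimed parameters are [7, 4, 3]_2; such a code would be non-MDS.


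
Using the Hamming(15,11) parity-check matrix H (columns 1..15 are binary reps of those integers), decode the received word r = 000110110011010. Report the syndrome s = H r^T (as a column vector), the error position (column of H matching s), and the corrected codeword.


s = (0, 1, 1, 1)^T, error position = 7, corrected codeword c = 000110010011010

Compute s = H r^T mod 2 one row at a time:
  s_1 = 1 + 0 + 0 + 1 + 1 + 0 + 1 + 0 = 4 ≡ 0 (mod 2).
  s_2 = 1 + 1 + 0 + 1 + 1 + 0 + 1 + 0 = 5 ≡ 1 (mod 2).
  s_3 = 0 + 0 + 0 + 1 + 0 + 1 + 1 + 0 = 3 ≡ 1 (mod 2).
  s_4 = 0 + 0 + 1 + 1 + 0 + 1 + 0 + 0 = 3 ≡ 1 (mod 2).
s = (0, 1, 1, 1)^T — this equals column 7 of H (binary 0111), so error is at position 7.
Correct: flip bit 7 of r = 000110110011010 to get c = 000110010011010.


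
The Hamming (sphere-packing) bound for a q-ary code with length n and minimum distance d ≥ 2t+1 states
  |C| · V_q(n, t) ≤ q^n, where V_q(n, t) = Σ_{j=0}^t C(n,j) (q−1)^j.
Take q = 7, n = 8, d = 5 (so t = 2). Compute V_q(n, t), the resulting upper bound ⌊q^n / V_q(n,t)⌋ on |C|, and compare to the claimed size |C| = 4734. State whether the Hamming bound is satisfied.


V_q(n, t) = 1057, q^n = 5764801, Hamming bound = 5453, |C| = 4734 ≤ bound (satisfied).

Step 1: Compute V_q(n, t) = Σ_{j=0}^2 C(n, j) (q−1)^j.
  j = 0: C(8,0)·(6)^0 = 1·1 = 1.
  j = 1: C(8,1)·(6)^1 = 8·6 = 48.
  j = 2: C(8,2)·(6)^2 = 28·36 = 1008.
  V_q(n, t) = 1 + 48 + 1008 = 1057.
Step 2: q^n = 7^8 = 5764801.
Step 3: Hamming bound ⌊q^n / V_q(n,t)⌋ = ⌊5764801/1057⌋ = 5453.
Step 4: Compare |C| = 4734 to 5453: satisfied.
The claimed |C| lies below the Hamming bound.


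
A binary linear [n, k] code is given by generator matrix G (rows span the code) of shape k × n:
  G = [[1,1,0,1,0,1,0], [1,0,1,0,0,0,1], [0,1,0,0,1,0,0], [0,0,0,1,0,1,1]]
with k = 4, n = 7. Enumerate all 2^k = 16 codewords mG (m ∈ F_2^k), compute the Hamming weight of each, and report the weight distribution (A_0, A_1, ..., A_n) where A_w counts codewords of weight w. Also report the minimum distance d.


Weight distribution: A_0 = 1, A_2 = 3, A_3 = 4, A_4 = 3, A_5 = 4, A_6 = 1. Minimum distance d = 2.

Enumerate all 2^4 = 16 messages m ∈ F_2^4.
For each, compute codeword c = mG in F_2^7, then tally its weight.
  m = 0000 → c = 0000000, weight = 0.
  m = 1000 → c = 1101010, weight = 4.
  m = 0100 → c = 1010001, weight = 3.
  m = 1100 → c = 0111011, weight = 5.
  m = 0010 → c = 0100100, weight = 2.
  m = 1010 → c = 1001110, weight = 4.
  m = 0110 → c = 1110101, weight = 5.
  m = 1110 → c = 0011111, weight = 5.
  m = 0001 → c = 0001011, weight = 3.
  m = 1001 → c = 1100001, weight = 3.
  m = 0101 → c = 1011010, weight = 4.
  m = 1101 → c = 0110000, weight = 2.
  m = 0011 → c = 0101111, weight = 5.
  m = 1011 → c = 1000101, weight = 3.
  m = 0111 → c = 1111110, weight = 6.
  m = 1111 → c = 0010100, weight = 2.
Tally weights:
  weight 0: 1 codewords.
  weight 2: 3 codewords.
  weight 3: 4 codewords.
  weight 4: 3 codewords.
  weight 5: 4 codewords.
  weight 6: 1 codewords.
Minimum distance d = smallest w > 0 with A_w > 0 = 2.
Sanity: Σ A_w = 16 = 2^4 = 16 ✓.


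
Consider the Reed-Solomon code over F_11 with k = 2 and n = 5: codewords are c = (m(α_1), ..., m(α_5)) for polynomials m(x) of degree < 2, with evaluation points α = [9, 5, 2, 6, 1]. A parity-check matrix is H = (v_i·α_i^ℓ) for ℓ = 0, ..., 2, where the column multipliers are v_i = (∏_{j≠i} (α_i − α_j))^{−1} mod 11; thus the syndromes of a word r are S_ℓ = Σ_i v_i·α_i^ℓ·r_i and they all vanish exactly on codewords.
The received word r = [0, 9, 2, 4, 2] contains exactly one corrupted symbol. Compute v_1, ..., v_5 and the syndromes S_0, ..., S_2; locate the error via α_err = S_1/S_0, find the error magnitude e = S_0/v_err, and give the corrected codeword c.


S = (1, 1, 1), error at position 5, error magnitude e = 6, c = [0, 9, 2, 4, 7].

Step 1: column multipliers v_i = (∏_{j≠i}(α_i − α_j))^{−1} mod 11.
  i = 1 (α = 9): (9−5)(9−2)(9−6)(9−1) = 4·7·3·8 = 672 ≡ 1, so v_1 = 1^{−1} = 1 (mod 11).
  i = 2 (α = 5): (5−9)(5−2)(5−6)(5−1) = (−4)·3·(−1)·4 = 48 ≡ 4, so v_2 = 4^{−1} = 3 (mod 11).
  i = 3 (α = 2): (2−9)(2−5)(2−6)(2−1) = (−7)·(−3)·(−4)·1 = −84 ≡ 4, so v_3 = 4^{−1} = 3 (mod 11).
  i = 4 (α = 6): (6−9)(6−5)(6−2)(6−1) = (−3)·1·4·5 = −60 ≡ 6, so v_4 = 6^{−1} = 2 (mod 11).
  i = 5 (α = 1): (1−9)(1−5)(1−2)(1−6) = (−8)·(−4)·(−1)·(−5) = 160 ≡ 6, so v_5 = 6^{−1} = 2 (mod 11).
  v = [1, 3, 3, 2, 2].
Step 2: syndromes of r = [0, 9, 2, 4, 2] (all sums mod 11).
  S_0 = Σ v_i r_i = 1·0 + 3·9 + 3·2 + 2·4 + 2·2 = 45 ≡ 1.
  S_1 = Σ v_i α_i r_i = 1·9·0 + 3·5·9 + 3·2·2 + 2·6·4 + 2·1·2 = 199 ≡ 1.
  α_i^2 mod 11 = [4, 3, 4, 3, 1].
  S_2 = Σ v_i α_i^2 r_i = 1·4·0 + 3·3·9 + 3·4·2 + 2·3·4 + 2·1·2 = 133 ≡ 1.
  S = (1, 1, 1) ≠ 0, so r is not a codeword (an error is present).
Step 3: locate the error. For a single error e at position i, S_ℓ = v_i·e·α_i^ℓ, so α_err = S_1/S_0.
  S_0^{−1} = 1^{−1} = 1 (mod 11), so α_err = 1·1 = 1 ≡ 1 = α_5. Error position i = 5.
  Consistency check: S_2/S_1 = 1·1 = 1 ≡ 1 = α_err ✓ (single-error assumption holds).
Step 4: error magnitude e = S_0/v_5 = S_0·∏_{j≠5}(α_5 − α_j) = 1·6 = 6 ≡ 6 (mod 11).
Step 5: correct position 5: c_5 = r_5 − e = 2 − 6 ≡ 7 (mod 11). Hence c = [0, 9, 2, 4, 7].
  Check: interpolating c through the α_i gives m(x) = 1 + 6·x (degree < 2) with m(α_i) = c_i for every i, so c is indeed a codeword.


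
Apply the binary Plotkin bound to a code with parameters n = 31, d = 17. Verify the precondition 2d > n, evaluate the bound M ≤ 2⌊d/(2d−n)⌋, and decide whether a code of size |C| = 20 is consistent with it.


Plotkin bound M ≤ 10; given |C| = 20 > bound (violated).

Check applicability: 2d = 34, n = 31.
2d − n = 3 > 0, so Plotkin applies.
Compute d/(2d−n) = 17/3 ≈ 5.6667.
⌊d/(2d−n)⌋ = 5.
Plotkin bound: M ≤ 2·5 = 10.
Given |C| = 20, check: VIOLATED.
This |C| is above the Plotkin bound, so no binary code with n = 31, d = 17 and 20 codewords exists.


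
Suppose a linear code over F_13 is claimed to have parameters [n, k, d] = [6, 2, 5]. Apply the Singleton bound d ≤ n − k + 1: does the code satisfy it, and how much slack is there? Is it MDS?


Singleton RHS = n − k + 1 = 5, slack = 0, bound satisfied, MDS.

Singleton bound: d ≤ n − k + 1.
Here n = 6, k = 2, so n − k + 1 = 5.
Given d = 5, check d ≤ 5: YES.
Slack = (n − k + 1) − d = 0.
The code is MDS (slack = 0).
Description: the claimed parameters are [6, 2, 5]_13; such a code would be MDS (meets Singleton bound).


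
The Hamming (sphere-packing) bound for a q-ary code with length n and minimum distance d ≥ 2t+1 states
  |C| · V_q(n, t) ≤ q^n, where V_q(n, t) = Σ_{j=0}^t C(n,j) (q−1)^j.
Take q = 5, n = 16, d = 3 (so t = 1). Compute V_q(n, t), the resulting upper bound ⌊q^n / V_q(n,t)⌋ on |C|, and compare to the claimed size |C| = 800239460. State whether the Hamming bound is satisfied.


V_q(n, t) = 65, q^n = 152587890625, Hamming bound = 2347506009, |C| = 800239460 ≤ bound (satisfied).

Step 1: Compute V_q(n, t) = Σ_{j=0}^1 C(n, j) (q−1)^j.
  j = 0: C(16,0)·(4)^0 = 1·1 = 1.
  j = 1: C(16,1)·(4)^1 = 16·4 = 64.
  V_q(n, t) = 1 + 64 = 65.
Step 2: q^n = 5^16 = 152587890625.
Step 3: Hamming bound ⌊q^n / V_q(n,t)⌋ = ⌊152587890625/65⌋ = 2347506009.
Step 4: Compare |C| = 800239460 to 2347506009: satisfied.
The claimed |C| lies below the Hamming bound.
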